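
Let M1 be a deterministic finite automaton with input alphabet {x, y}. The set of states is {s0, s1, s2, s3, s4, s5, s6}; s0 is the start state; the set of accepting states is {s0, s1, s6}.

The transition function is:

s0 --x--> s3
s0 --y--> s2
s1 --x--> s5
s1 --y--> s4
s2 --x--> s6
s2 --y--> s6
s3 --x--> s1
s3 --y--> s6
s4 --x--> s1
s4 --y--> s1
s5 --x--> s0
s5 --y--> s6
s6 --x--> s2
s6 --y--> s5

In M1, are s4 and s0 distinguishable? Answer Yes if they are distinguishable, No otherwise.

Yes

Initial partition by acceptance: {s0,s1,s6} | {s2,s3,s4,s5}.
The partition is now stable with 2 blocks: {s0,s1,s6} | {s2,s3,s4,s5}.
s4 and s0 end up in different blocks, so they are distinguishable. For instance, the string 'ε' is accepted from only s0.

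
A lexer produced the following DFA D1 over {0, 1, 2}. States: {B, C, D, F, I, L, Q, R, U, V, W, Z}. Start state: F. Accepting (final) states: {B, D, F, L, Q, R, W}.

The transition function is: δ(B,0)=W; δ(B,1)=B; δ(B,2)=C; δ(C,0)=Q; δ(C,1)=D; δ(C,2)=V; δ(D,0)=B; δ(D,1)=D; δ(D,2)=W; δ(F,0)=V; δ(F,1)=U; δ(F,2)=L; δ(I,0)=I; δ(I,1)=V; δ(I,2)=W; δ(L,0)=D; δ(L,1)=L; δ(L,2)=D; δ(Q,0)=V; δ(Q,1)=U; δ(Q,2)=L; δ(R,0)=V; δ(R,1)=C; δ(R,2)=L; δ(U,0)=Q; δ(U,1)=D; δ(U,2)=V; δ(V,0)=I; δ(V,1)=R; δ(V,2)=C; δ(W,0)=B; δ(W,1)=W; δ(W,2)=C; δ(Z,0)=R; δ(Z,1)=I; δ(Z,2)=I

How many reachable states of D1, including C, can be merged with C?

2

States {Z} cannot be reached from the start state, so discard them.
Start with accepting vs non-accepting: {B,D,F,L,Q,R,W} | {C,I,U,V}.
On input 0, block {B,D,F,L,Q,R,W} splits into {B,D,L,W} and {F,Q,R}.
Split {B,D,L,W} by δ(·,2) → {D,L} and {B,W}.
Refine {D,L} on symbol 0: members go to different blocks, giving {D} and {L}.
Refine {C,I,U,V} on symbol 0: members go to different blocks, giving {C,U} and {I,V}.
On input 1, block {I,V} splits into {I} and {V}.
Stable partition: {D} | {C,U} | {F,Q,R} | {B,W} | {L} | {I} | {V} — 7 equivalence classes.
The equivalence class containing C is {C,U}, of size 2.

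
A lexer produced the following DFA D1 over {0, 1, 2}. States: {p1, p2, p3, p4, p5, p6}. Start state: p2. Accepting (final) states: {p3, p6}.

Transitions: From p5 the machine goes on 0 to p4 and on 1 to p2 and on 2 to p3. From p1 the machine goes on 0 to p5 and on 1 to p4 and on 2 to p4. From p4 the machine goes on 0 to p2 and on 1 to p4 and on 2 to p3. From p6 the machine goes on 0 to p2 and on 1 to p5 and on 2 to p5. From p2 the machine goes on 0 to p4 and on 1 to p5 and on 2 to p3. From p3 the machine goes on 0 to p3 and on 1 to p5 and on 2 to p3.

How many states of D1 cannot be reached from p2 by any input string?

No path from p2 leads to p1, p6; the other 4 states are all reachable.

2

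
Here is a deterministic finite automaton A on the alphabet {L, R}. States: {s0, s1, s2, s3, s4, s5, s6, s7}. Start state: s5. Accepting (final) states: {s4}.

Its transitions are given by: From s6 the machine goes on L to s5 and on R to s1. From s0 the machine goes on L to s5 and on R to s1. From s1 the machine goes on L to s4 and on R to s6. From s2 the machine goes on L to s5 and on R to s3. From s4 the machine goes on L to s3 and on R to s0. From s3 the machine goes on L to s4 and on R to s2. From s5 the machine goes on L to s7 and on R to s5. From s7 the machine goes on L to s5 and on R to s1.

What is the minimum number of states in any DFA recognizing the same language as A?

4

All states are reachable from the start state.
Start with accepting vs non-accepting: {s4} | {s0,s1,s2,s3,s5,s6,s7}.
On input L, block {s0,s1,s2,s3,s5,s6,s7} splits into {s0,s2,s5,s6,s7} and {s1,s3}.
On input R, block {s0,s2,s5,s6,s7} splits into {s0,s2,s6,s7} and {s5}.
The partition is now stable with 4 blocks: {s4} | {s0,s2,s6,s7} | {s1,s3} | {s5}.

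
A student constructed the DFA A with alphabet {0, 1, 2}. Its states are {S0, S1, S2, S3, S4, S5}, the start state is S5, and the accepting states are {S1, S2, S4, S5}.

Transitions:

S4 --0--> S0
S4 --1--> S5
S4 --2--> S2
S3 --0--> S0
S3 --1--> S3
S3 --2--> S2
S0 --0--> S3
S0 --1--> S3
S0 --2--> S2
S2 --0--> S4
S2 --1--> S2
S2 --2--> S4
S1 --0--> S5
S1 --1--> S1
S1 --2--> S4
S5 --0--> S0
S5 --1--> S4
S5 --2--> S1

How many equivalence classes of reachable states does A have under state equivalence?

Every state is reachable, so we keep all 6.
Start with accepting vs non-accepting: {S1,S2,S4,S5} | {S0,S3}.
Refine {S1,S2,S4,S5} on symbol 0: members go to different blocks, giving {S1,S2} and {S4,S5}.
The partition is now stable with 3 blocks: {S1,S2} | {S0,S3} | {S4,S5}.

3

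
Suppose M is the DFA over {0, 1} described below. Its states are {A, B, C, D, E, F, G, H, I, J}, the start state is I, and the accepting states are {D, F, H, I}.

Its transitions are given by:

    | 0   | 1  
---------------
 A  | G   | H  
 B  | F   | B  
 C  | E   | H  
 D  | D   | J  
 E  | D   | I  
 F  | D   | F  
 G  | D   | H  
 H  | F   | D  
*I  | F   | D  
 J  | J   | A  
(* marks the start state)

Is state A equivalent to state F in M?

States {B,C,E} cannot be reached from the start state, so discard them.
P0 = {D,F,H,I} | {A,G,J}.
Refine {D,F,H,I} on symbol 1: members go to different blocks, giving {F,H,I} and {D}.
On input 0, block {F,H,I} splits into {H,I} and {F}.
On input 0, block {A,G,J} splits into {A,J} and {G}.
On input 0, block {A,J} splits into {A} and {J}.
Stable partition: {H,I} | {A} | {D} | {F} | {G} | {J} — 6 equivalence classes.
A and F end up in different blocks, so they are distinguishable. For instance, the string 'ε' is accepted from only F.

No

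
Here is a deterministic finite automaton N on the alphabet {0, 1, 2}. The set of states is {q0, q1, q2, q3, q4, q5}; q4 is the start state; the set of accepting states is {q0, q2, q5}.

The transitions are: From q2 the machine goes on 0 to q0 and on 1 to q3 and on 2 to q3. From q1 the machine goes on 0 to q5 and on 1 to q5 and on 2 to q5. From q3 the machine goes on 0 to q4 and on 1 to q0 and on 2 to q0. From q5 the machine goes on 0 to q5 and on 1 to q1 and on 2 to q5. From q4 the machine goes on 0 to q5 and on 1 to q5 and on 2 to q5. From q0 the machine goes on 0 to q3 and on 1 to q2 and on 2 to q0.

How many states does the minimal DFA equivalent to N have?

Reachable states from the start: {q1,q4,q5}. Unreachable: {q0,q2,q3} — drop them.
P0 = {q5} | {q1,q4}.
No further refinement is possible. Final partition (2 blocks): {q5} | {q1,q4}.

2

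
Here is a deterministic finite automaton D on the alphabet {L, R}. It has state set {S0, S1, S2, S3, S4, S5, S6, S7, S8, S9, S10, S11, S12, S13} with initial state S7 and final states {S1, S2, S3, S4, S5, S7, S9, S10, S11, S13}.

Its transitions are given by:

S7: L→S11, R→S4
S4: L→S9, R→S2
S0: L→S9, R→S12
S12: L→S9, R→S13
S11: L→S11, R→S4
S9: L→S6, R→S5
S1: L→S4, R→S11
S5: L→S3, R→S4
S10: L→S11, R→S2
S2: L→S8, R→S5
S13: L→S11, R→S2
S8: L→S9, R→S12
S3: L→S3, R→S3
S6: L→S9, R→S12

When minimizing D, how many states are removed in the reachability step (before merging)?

3

BFS from S7 reaches {S2, S3, S4, S5, S6, S7, S8, S9, S11, S12, S13}; the 3 state(s) S0, S1, S10 are never visited.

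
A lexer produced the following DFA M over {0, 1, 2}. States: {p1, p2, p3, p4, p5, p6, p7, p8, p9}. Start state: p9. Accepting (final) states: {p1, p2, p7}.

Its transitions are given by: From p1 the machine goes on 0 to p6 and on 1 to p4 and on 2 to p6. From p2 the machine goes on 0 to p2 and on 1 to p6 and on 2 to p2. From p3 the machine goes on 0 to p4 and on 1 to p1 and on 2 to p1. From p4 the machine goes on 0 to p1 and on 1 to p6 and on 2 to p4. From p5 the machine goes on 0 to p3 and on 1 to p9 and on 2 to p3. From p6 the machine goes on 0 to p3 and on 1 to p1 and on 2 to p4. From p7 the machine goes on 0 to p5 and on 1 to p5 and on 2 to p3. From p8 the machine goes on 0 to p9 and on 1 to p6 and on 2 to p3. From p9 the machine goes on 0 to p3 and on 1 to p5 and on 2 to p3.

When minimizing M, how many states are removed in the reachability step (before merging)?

No path from p9 leads to p2, p7, p8; the other 6 states are all reachable.

3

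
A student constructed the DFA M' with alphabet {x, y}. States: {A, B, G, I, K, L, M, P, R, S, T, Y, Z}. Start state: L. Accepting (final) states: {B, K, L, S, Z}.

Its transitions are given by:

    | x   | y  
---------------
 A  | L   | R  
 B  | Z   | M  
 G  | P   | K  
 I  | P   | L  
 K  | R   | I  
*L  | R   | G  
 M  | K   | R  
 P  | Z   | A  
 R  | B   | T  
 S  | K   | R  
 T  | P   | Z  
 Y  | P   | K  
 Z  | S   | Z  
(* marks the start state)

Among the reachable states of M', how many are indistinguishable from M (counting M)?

First remove the unreachable states {Y}; 12 states remain.
Initial partition by acceptance: {B,K,L,S,Z} | {A,G,I,M,P,R,T}.
Split {B,K,L,S,Z} by δ(·,x) → {B,S,Z} and {K,L}.
On input x, block {B,S,Z} splits into {B,Z} and {S}.
Refine {B,Z} on symbol x: members go to different blocks, giving {B} and {Z}.
Refine {A,G,I,M,P,R,T} on symbol x: members go to different blocks, giving {G,I,T} and {A,M} and {R} and {P}.
Refine {G,I,T} on symbol y: members go to different blocks, giving {G,I} and {T}.
Stable partition: {B} | {G,I} | {K,L} | {S} | {Z} | {A,M} | {R} | {P} | {T} — 9 equivalence classes.
The equivalence class containing M is {A,M}, of size 2.

2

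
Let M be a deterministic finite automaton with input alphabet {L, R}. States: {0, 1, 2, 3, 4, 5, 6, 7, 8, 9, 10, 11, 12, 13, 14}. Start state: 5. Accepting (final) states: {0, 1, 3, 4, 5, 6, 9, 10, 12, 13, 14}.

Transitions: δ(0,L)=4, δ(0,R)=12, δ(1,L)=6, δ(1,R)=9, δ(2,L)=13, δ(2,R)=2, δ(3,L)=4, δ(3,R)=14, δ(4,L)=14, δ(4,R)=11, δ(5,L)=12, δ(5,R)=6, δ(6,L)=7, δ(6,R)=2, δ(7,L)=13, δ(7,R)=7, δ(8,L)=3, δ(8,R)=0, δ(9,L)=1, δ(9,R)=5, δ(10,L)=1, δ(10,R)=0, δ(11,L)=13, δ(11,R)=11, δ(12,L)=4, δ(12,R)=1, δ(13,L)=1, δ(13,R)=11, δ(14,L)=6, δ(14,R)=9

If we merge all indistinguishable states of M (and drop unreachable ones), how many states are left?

Reachable states from the start: {1,2,4,5,6,7,9,11,12,13,14}. Unreachable: {0,3,8,10} — drop them.
Initial partition by acceptance: {1,4,5,6,9,12,13,14} | {2,7,11}.
Split {1,4,5,6,9,12,13,14} by δ(·,L) → {1,4,5,9,12,13,14} and {6}.
On input L, block {1,4,5,9,12,13,14} splits into {4,5,9,12,13} and {1,14}.
Refine {4,5,9,12,13} on symbol L: members go to different blocks, giving {4,9,13} and {5,12}.
Refine {4,9,13} on symbol R: members go to different blocks, giving {4,13} and {9}.
Refine {5,12} on symbol L: members go to different blocks, giving {5} and {12}.
Stable partition: {4,13} | {2,7,11} | {6} | {1,14} | {5} | {9} | {12} — 7 equivalence classes.

7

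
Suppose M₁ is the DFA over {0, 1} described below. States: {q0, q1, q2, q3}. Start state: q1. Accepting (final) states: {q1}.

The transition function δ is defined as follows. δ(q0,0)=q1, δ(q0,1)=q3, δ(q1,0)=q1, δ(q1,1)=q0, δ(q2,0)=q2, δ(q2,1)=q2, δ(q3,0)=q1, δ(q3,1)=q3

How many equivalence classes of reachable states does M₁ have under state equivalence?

States {q2} cannot be reached from the start state, so discard them.
P0 = {q1} | {q0,q3}.
Stable partition: {q1} | {q0,q3} — 2 equivalence classes.

2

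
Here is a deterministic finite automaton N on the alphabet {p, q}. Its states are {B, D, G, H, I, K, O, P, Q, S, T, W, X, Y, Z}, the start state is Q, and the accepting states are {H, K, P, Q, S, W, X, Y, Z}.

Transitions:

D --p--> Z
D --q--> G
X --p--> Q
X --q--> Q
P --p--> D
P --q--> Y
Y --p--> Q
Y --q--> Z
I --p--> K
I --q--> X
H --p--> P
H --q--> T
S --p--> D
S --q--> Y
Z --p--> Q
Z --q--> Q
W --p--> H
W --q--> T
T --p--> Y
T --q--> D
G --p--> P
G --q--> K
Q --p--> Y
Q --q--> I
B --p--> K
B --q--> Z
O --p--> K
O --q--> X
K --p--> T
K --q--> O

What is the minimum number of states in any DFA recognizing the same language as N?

First remove the unreachable states {B,H,S,W}; 11 states remain.
Initial partition by acceptance: {K,P,Q,X,Y,Z} | {D,G,I,O,T}.
Refine {K,P,Q,X,Y,Z} on symbol p: members go to different blocks, giving {Q,X,Y,Z} and {K,P}.
Split {Q,X,Y,Z} by δ(·,q) → {X,Y,Z} and {Q}.
Split {X,Y,Z} by δ(·,q) → {X,Z} and {Y}.
Split {D,G,I,O,T} by δ(·,p) → {G,I,O} and {T} and {D}.
Refine {G,I,O} on symbol q: members go to different blocks, giving {I,O} and {G}.
Split {K,P} by δ(·,p) → {P} and {K}.
No further refinement is possible. Final partition (9 blocks): {X,Z} | {I,O} | {P} | {Q} | {Y} | {T} | {D} | {G} | {K}.

9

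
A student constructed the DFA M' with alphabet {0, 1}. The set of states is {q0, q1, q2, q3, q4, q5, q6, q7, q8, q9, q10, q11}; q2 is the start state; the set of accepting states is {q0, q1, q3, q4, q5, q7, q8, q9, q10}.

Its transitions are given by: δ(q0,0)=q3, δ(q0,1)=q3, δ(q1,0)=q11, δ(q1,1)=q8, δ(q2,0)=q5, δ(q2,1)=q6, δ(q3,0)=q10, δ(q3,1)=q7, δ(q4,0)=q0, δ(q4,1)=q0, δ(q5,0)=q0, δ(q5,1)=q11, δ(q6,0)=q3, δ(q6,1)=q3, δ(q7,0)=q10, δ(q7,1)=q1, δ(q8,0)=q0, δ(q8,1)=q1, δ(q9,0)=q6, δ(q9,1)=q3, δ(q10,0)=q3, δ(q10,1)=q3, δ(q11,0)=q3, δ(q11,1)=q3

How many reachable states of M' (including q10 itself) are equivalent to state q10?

Reachable states from the start: {q0,q1,q2,q3,q5,q6,q7,q8,q10,q11}. Unreachable: {q4,q9} — drop them.
Initial partition by acceptance: {q0,q1,q3,q5,q7,q8,q10} | {q2,q6,q11}.
On input 0, block {q0,q1,q3,q5,q7,q8,q10} splits into {q0,q3,q5,q7,q8,q10} and {q1}.
Refine {q0,q3,q5,q7,q8,q10} on symbol 1: members go to different blocks, giving {q0,q3,q10} and {q7,q8} and {q5}.
Refine {q0,q3,q10} on symbol 1: members go to different blocks, giving {q0,q10} and {q3}.
On input 0, block {q2,q6,q11} splits into {q6,q11} and {q2}.
The partition is now stable with 7 blocks: {q0,q10} | {q6,q11} | {q1} | {q7,q8} | {q5} | {q3} | {q2}.
The equivalence class containing q10 is {q0,q10}, of size 2.

2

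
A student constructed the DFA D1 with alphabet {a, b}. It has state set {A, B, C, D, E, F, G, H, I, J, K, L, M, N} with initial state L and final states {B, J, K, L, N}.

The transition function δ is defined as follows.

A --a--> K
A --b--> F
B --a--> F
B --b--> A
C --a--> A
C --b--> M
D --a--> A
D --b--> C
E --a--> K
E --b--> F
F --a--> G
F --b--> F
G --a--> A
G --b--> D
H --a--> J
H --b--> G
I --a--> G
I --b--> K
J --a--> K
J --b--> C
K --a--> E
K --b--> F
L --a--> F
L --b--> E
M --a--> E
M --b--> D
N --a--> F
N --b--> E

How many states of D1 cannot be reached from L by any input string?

Starting at L and following transitions, the reachable set is {A, C, D, E, F, G, K, L, M}. That leaves B, H, I, J, N unreachable — 5 in total.

5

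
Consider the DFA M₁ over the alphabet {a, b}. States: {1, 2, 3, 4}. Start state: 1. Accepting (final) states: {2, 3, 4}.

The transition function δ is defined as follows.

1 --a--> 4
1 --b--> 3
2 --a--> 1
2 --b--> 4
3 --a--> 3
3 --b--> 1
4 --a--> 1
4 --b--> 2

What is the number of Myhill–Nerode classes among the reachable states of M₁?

3

P0 = {2,3,4} | {1}.
Split {2,3,4} by δ(·,a) → {2,4} and {3}.
Stable partition: {2,4} | {1} | {3} — 3 equivalence classes.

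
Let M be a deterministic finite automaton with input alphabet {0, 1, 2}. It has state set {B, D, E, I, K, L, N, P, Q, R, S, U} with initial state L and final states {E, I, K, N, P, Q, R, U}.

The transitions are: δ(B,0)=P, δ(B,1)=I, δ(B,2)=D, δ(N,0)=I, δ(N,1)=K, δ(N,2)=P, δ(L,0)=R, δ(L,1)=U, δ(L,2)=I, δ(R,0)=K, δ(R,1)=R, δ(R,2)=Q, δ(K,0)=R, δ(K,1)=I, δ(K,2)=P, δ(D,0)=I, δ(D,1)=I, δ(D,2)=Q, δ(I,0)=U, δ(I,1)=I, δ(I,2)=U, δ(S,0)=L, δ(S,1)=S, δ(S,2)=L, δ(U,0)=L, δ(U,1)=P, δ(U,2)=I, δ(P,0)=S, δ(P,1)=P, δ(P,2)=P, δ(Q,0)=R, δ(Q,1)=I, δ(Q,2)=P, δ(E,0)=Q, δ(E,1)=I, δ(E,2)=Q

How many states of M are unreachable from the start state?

Starting at L and following transitions, the reachable set is {I, K, L, P, Q, R, S, U}. That leaves B, D, E, N unreachable — 4 in total.

4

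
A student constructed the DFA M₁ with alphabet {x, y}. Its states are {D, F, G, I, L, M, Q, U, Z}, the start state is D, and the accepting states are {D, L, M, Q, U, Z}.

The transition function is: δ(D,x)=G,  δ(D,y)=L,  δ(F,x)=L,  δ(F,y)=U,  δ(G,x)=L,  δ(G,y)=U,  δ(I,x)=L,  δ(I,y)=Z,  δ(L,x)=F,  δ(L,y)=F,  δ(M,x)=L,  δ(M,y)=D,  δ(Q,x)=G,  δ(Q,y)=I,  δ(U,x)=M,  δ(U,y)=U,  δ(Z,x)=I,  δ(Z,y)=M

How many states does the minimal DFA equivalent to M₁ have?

5

First remove the unreachable states {I,Q,Z}; 6 states remain.
Start with accepting vs non-accepting: {D,L,M,U} | {F,G}.
Refine {D,L,M,U} on symbol x: members go to different blocks, giving {M,U} and {D,L}.
Refine {M,U} on symbol x: members go to different blocks, giving {U} and {M}.
Split {D,L} by δ(·,y) → {L} and {D}.
No further refinement is possible. Final partition (5 blocks): {U} | {F,G} | {L} | {M} | {D}.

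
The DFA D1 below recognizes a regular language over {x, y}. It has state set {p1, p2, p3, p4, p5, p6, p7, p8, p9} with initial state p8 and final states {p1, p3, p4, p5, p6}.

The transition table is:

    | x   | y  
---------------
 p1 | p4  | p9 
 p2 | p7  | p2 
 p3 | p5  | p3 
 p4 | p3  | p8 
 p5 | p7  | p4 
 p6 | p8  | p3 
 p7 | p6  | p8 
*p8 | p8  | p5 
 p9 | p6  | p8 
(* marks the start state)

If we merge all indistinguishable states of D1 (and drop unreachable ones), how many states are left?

First remove the unreachable states {p1,p2,p9}; 6 states remain.
Start with accepting vs non-accepting: {p3,p4,p5,p6} | {p7,p8}.
On input x, block {p3,p4,p5,p6} splits into {p3,p4} and {p5,p6}.
Split {p3,p4} by δ(·,x) → {p3} and {p4}.
Refine {p7,p8} on symbol x: members go to different blocks, giving {p7} and {p8}.
Refine {p5,p6} on symbol x: members go to different blocks, giving {p5} and {p6}.
Stable partition: {p3} | {p7} | {p5} | {p4} | {p8} | {p6} — 6 equivalence classes.

6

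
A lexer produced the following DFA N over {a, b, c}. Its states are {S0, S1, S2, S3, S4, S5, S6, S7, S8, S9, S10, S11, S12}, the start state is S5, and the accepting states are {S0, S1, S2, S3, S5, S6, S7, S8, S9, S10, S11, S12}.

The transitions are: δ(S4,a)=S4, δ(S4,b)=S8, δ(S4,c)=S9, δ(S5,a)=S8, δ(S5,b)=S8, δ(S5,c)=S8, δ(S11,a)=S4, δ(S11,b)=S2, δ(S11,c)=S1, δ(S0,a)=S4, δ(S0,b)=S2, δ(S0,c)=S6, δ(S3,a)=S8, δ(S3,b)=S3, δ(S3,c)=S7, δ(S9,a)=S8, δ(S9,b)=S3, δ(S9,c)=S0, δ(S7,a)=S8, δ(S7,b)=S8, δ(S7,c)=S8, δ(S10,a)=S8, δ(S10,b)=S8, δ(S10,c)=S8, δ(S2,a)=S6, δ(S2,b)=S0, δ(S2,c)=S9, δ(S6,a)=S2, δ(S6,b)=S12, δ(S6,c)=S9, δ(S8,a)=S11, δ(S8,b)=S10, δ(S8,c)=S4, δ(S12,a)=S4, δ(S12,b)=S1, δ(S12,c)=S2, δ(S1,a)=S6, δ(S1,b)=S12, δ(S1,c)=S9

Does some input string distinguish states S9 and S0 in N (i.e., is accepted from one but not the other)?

Every state is reachable, so we keep all 13.
Initial partition by acceptance: {S0,S1,S2,S3,S5,S6,S7,S8,S9,S10,S11,S12} | {S4}.
Split {S0,S1,S2,S3,S5,S6,S7,S8,S9,S10,S11,S12} by δ(·,a) → {S1,S2,S3,S5,S6,S7,S8,S9,S10} and {S0,S11,S12}.
Split {S1,S2,S3,S5,S6,S7,S8,S9,S10} by δ(·,a) → {S1,S2,S3,S5,S6,S7,S9,S10} and {S8}.
On input a, block {S1,S2,S3,S5,S6,S7,S9,S10} splits into {S3,S5,S7,S9,S10} and {S1,S2,S6}.
Split {S3,S5,S7,S9,S10} by δ(·,b) → {S5,S7,S10} and {S3,S9}.
Split {S3,S9} by δ(·,c) → {S3} and {S9}.
Stable partition: {S5,S7,S10} | {S4} | {S0,S11,S12} | {S8} | {S1,S2,S6} | {S3} | {S9} — 7 equivalence classes.
S9 and S0 end up in different blocks, so they are distinguishable. For instance, the string 'a' is accepted from only S9.

Yes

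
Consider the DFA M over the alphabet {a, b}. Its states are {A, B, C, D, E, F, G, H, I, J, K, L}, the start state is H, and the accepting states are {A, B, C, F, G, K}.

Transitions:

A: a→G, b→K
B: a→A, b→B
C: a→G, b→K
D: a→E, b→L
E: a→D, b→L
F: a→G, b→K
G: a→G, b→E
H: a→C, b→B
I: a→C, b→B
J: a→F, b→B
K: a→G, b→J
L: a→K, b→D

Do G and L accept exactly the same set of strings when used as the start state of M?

No

Reachable states from the start: {A,B,C,D,E,F,G,H,J,K,L}. Unreachable: {I} — drop them.
Initial partition by acceptance: {A,B,C,F,G,K} | {D,E,H,J,L}.
On input b, block {A,B,C,F,G,K} splits into {A,B,C,F} and {G,K}.
Refine {A,B,C,F} on symbol a: members go to different blocks, giving {A,C,F} and {B}.
On input a, block {D,E,H,J,L} splits into {D,E} and {H,J} and {L}.
Refine {G,K} on symbol b: members go to different blocks, giving {G} and {K}.
No further refinement is possible. Final partition (7 blocks): {A,C,F} | {D,E} | {G} | {B} | {H,J} | {L} | {K}.
G and L end up in different blocks, so they are distinguishable. For instance, the string 'ε' is accepted from only G.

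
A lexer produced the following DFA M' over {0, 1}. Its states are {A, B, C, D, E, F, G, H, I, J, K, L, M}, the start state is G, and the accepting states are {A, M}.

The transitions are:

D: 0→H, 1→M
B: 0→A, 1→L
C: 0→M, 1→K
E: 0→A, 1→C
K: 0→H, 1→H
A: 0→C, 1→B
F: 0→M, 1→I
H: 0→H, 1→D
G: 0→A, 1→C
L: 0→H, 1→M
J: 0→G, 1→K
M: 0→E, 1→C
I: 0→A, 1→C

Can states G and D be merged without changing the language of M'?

First remove the unreachable states {F,I,J}; 10 states remain.
Initial partition by acceptance: {A,M} | {B,C,D,E,G,H,K,L}.
On input 0, block {B,C,D,E,G,H,K,L} splits into {B,C,E,G} and {D,H,K,L}.
Refine {B,C,E,G} on symbol 1: members go to different blocks, giving {B,C} and {E,G}.
On input 0, block {A,M} splits into {A} and {M}.
Refine {B,C} on symbol 0: members go to different blocks, giving {B} and {C}.
Refine {D,H,K,L} on symbol 1: members go to different blocks, giving {D,L} and {H,K}.
Refine {H,K} on symbol 1: members go to different blocks, giving {H} and {K}.
Stable partition: {A} | {B} | {D,L} | {E,G} | {M} | {C} | {H} | {K} — 8 equivalence classes.
G and D end up in different blocks, so they are distinguishable. For instance, the string '0' is accepted from only G.

No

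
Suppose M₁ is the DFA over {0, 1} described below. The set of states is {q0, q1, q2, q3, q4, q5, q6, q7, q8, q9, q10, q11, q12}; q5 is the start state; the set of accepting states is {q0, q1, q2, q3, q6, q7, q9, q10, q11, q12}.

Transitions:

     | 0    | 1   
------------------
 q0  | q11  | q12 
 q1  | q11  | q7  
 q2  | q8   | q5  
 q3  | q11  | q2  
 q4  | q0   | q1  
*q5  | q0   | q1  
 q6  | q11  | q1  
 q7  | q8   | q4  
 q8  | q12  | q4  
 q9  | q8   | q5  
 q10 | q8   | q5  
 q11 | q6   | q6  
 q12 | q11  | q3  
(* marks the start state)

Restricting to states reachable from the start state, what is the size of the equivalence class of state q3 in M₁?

First remove the unreachable states {q9,q10}; 11 states remain.
Start with accepting vs non-accepting: {q0,q1,q2,q3,q6,q7,q11,q12} | {q4,q5,q8}.
Split {q0,q1,q2,q3,q6,q7,q11,q12} by δ(·,0) → {q0,q1,q3,q6,q11,q12} and {q2,q7}.
Refine {q0,q1,q3,q6,q11,q12} on symbol 1: members go to different blocks, giving {q0,q6,q11,q12} and {q1,q3}.
Refine {q0,q6,q11,q12} on symbol 1: members go to different blocks, giving {q0,q11} and {q6,q12}.
On input 0, block {q0,q11} splits into {q0} and {q11}.
On input 0, block {q4,q5,q8} splits into {q4,q5} and {q8}.
The partition is now stable with 7 blocks: {q0} | {q4,q5} | {q2,q7} | {q1,q3} | {q6,q12} | {q11} | {q8}.
State q3 belongs to the block {q1,q3}, which has 2 states.

2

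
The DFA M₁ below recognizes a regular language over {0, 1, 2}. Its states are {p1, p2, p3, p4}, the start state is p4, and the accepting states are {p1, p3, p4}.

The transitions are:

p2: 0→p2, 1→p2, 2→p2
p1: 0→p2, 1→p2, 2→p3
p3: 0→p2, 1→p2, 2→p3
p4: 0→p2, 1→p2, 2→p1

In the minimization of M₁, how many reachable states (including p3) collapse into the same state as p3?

P0 = {p1,p3,p4} | {p2}.
The partition is now stable with 2 blocks: {p1,p3,p4} | {p2}.
The equivalence class containing p3 is {p1,p3,p4}, of size 3.

3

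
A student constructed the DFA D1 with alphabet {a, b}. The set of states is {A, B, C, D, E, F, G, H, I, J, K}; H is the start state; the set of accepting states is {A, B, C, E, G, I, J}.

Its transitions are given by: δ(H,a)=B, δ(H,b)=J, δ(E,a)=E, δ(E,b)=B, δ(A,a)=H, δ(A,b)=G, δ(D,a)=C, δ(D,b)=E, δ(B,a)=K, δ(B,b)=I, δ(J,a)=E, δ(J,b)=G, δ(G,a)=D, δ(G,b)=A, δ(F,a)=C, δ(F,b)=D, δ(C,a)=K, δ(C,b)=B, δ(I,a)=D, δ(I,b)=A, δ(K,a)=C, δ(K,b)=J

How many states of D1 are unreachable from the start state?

No path from H leads to F; the other 10 states are all reachable.

1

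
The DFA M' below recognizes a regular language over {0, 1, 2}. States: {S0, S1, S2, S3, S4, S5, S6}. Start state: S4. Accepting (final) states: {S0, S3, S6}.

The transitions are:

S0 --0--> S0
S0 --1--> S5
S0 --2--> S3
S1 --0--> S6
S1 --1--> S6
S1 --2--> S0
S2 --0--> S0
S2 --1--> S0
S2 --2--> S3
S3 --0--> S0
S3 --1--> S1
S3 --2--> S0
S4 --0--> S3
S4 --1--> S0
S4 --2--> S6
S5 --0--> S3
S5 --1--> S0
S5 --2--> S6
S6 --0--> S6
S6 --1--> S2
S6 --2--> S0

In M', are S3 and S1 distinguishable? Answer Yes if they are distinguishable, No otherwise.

P0 = {S0,S3,S6} | {S1,S2,S4,S5}.
No further refinement is possible. Final partition (2 blocks): {S0,S3,S6} | {S1,S2,S4,S5}.
S3 and S1 end up in different blocks, so they are distinguishable. For instance, the string 'ε' is accepted from only S3.

Yes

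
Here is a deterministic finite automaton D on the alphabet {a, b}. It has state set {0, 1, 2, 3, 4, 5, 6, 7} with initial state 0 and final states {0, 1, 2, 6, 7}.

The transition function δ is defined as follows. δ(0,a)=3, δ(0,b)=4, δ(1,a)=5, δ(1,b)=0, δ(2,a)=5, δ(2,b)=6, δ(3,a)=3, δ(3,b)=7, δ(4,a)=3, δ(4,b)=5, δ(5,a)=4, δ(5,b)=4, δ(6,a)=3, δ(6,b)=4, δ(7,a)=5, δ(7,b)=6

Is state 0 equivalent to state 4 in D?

States {1,2} cannot be reached from the start state, so discard them.
Start with accepting vs non-accepting: {0,6,7} | {3,4,5}.
Refine {0,6,7} on symbol b: members go to different blocks, giving {0,6} and {7}.
On input b, block {3,4,5} splits into {4,5} and {3}.
On input a, block {4,5} splits into {4} and {5}.
No further refinement is possible. Final partition (5 blocks): {0,6} | {4} | {7} | {3} | {5}.
0 and 4 end up in different blocks, so they are distinguishable. For instance, the string 'ε' is accepted from only 0.

No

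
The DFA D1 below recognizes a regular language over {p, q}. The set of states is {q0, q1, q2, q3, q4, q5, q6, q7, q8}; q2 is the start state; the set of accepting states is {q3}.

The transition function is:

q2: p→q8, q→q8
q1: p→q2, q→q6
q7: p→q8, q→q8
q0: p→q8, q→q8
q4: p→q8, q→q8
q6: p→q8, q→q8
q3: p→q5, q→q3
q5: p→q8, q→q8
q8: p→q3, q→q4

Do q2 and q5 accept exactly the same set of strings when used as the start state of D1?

First remove the unreachable states {q0,q1,q6,q7}; 5 states remain.
Initial partition by acceptance: {q3} | {q2,q4,q5,q8}.
On input p, block {q2,q4,q5,q8} splits into {q2,q4,q5} and {q8}.
The partition is now stable with 3 blocks: {q3} | {q2,q4,q5} | {q8}.
q2 and q5 lie in the same block of the stable partition, so they are equivalent — no string distinguishes them.

Yes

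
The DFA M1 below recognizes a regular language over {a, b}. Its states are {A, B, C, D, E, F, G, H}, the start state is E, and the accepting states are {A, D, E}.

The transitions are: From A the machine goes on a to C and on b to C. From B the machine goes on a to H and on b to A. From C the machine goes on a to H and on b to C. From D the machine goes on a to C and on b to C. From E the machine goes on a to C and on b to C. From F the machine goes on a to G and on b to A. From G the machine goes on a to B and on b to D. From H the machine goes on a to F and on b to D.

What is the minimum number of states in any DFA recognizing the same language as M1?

3

Initial partition by acceptance: {A,D,E} | {B,C,F,G,H}.
Refine {B,C,F,G,H} on symbol b: members go to different blocks, giving {B,F,G,H} and {C}.
The partition is now stable with 3 blocks: {A,D,E} | {B,F,G,H} | {C}.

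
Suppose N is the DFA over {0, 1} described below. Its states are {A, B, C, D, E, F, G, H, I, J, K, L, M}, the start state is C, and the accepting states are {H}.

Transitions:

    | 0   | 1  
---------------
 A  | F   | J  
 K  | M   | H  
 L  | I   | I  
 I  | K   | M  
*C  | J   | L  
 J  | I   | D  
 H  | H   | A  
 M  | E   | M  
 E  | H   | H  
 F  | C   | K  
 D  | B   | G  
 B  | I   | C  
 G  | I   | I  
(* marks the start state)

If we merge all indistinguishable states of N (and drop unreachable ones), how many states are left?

10

Every state is reachable, so we keep all 13.
Start with accepting vs non-accepting: {H} | {A,B,C,D,E,F,G,I,J,K,L,M}.
On input 0, block {A,B,C,D,E,F,G,I,J,K,L,M} splits into {A,B,C,D,F,G,I,J,K,L,M} and {E}.
Refine {A,B,C,D,F,G,I,J,K,L,M} on symbol 0: members go to different blocks, giving {A,B,C,D,F,G,I,J,K,L} and {M}.
Split {A,B,C,D,F,G,I,J,K,L} by δ(·,0) → {A,B,C,D,F,G,I,J,L} and {K}.
Refine {A,B,C,D,F,G,I,J,L} on symbol 0: members go to different blocks, giving {A,B,C,D,F,G,J,L} and {I}.
Refine {A,B,C,D,F,G,J,L} on symbol 0: members go to different blocks, giving {A,C,D,F} and {B,G,J,L}.
Refine {A,C,D,F} on symbol 0: members go to different blocks, giving {A,F} and {C,D}.
On input 0, block {A,F} splits into {A} and {F}.
On input 1, block {B,G,J,L} splits into {B,J} and {G,L}.
No further refinement is possible. Final partition (10 blocks): {H} | {A} | {E} | {M} | {K} | {I} | {B,J} | {C,D} | {F} | {G,L}.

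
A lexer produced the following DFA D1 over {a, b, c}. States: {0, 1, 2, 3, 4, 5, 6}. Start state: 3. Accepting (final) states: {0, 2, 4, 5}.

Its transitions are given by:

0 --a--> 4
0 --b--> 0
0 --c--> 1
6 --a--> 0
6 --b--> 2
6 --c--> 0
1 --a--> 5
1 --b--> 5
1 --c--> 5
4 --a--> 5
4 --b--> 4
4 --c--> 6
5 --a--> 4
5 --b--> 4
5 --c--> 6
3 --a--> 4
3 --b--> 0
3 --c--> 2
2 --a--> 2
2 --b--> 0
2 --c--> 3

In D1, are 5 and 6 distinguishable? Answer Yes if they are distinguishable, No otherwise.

Initial partition by acceptance: {0,2,4,5} | {1,3,6}.
No further refinement is possible. Final partition (2 blocks): {0,2,4,5} | {1,3,6}.
5 and 6 end up in different blocks, so they are distinguishable. For instance, the string 'ε' is accepted from only 5.

Yes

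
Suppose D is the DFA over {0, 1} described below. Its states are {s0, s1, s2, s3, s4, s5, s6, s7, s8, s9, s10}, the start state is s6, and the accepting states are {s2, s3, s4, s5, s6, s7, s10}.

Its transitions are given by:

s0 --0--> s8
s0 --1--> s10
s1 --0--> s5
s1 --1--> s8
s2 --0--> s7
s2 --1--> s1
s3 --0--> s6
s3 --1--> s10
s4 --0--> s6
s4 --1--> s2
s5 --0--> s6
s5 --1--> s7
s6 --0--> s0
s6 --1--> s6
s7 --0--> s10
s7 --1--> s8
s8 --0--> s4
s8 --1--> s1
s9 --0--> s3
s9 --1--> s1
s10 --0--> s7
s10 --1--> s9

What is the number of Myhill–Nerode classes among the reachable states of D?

5

All states are reachable from the start state.
P0 = {s2,s3,s4,s5,s6,s7,s10} | {s0,s1,s8,s9}.
On input 0, block {s2,s3,s4,s5,s6,s7,s10} splits into {s2,s3,s4,s5,s7,s10} and {s6}.
On input 0, block {s2,s3,s4,s5,s7,s10} splits into {s2,s7,s10} and {s3,s4,s5}.
Split {s0,s1,s8,s9} by δ(·,0) → {s1,s8,s9} and {s0}.
Stable partition: {s2,s7,s10} | {s1,s8,s9} | {s6} | {s3,s4,s5} | {s0} — 5 equivalence classes.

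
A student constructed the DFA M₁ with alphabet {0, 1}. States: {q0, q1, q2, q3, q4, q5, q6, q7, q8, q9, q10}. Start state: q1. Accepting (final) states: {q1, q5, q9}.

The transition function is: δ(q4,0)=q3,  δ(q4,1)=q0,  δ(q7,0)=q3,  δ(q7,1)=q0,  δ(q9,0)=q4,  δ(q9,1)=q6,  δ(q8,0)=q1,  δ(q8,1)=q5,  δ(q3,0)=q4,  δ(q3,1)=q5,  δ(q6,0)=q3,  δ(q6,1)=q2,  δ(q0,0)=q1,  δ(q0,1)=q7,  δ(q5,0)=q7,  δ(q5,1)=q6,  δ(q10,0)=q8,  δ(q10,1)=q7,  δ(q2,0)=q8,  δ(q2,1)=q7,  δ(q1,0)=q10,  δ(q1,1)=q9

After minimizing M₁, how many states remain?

8

Start with accepting vs non-accepting: {q1,q5,q9} | {q0,q2,q3,q4,q6,q7,q8,q10}.
Split {q1,q5,q9} by δ(·,1) → {q5,q9} and {q1}.
Split {q0,q2,q3,q4,q6,q7,q8,q10} by δ(·,0) → {q2,q3,q4,q6,q7,q10} and {q0,q8}.
Split {q2,q3,q4,q6,q7,q10} by δ(·,0) → {q3,q4,q6,q7} and {q2,q10}.
Split {q3,q4,q6,q7} by δ(·,1) → {q4,q7} and {q3} and {q6}.
Refine {q0,q8} on symbol 1: members go to different blocks, giving {q0} and {q8}.
Stable partition: {q5,q9} | {q4,q7} | {q1} | {q0} | {q2,q10} | {q3} | {q6} | {q8} — 8 equivalence classes.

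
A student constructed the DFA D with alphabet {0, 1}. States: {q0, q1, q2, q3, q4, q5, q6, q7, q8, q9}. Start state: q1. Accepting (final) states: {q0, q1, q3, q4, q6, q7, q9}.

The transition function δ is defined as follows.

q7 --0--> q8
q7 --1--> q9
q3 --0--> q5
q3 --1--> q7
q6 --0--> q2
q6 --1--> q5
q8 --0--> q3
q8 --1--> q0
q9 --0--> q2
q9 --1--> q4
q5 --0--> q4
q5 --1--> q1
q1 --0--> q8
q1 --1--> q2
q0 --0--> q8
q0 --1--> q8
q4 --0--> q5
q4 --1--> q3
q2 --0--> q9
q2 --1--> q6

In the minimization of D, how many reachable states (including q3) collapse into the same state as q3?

4

Every state is reachable, so we keep all 10.
P0 = {q0,q1,q3,q4,q6,q7,q9} | {q2,q5,q8}.
Split {q0,q1,q3,q4,q6,q7,q9} by δ(·,1) → {q3,q4,q7,q9} and {q0,q1,q6}.
Stable partition: {q3,q4,q7,q9} | {q2,q5,q8} | {q0,q1,q6} — 3 equivalence classes.
The equivalence class containing q3 is {q3,q4,q7,q9}, of size 4.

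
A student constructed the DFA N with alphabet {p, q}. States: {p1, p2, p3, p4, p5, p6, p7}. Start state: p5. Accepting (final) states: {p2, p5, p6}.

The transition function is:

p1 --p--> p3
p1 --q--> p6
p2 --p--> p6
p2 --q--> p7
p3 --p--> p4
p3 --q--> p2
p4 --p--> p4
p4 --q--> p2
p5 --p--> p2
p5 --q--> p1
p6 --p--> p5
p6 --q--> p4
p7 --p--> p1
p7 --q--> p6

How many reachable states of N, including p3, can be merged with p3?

P0 = {p2,p5,p6} | {p1,p3,p4,p7}.
No further refinement is possible. Final partition (2 blocks): {p2,p5,p6} | {p1,p3,p4,p7}.
The equivalence class containing p3 is {p1,p3,p4,p7}, of size 4.

4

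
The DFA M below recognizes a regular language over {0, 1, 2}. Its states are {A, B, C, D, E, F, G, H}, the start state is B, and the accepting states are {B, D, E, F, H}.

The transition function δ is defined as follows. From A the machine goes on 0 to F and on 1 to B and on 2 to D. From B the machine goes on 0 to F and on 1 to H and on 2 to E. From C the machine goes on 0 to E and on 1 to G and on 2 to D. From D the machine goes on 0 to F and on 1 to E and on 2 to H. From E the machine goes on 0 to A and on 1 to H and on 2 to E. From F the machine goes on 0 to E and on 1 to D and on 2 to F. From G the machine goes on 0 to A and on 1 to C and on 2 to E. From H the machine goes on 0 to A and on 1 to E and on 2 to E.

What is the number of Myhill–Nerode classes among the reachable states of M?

4

First remove the unreachable states {C,G}; 6 states remain.
Initial partition by acceptance: {B,D,E,F,H} | {A}.
Split {B,D,E,F,H} by δ(·,0) → {B,D,F} and {E,H}.
On input 0, block {B,D,F} splits into {B,D} and {F}.
Stable partition: {B,D} | {A} | {E,H} | {F} — 4 equivalence classes.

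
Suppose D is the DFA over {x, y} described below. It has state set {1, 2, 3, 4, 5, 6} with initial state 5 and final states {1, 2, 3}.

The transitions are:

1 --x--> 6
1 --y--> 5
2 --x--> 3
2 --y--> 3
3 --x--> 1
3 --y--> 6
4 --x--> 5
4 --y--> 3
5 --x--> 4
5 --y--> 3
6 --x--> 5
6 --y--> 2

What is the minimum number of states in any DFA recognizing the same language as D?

5

Start with accepting vs non-accepting: {1,2,3} | {4,5,6}.
On input x, block {1,2,3} splits into {2,3} and {1}.
Refine {2,3} on symbol x: members go to different blocks, giving {2} and {3}.
Split {4,5,6} by δ(·,y) → {4,5} and {6}.
No further refinement is possible. Final partition (5 blocks): {2} | {4,5} | {1} | {3} | {6}.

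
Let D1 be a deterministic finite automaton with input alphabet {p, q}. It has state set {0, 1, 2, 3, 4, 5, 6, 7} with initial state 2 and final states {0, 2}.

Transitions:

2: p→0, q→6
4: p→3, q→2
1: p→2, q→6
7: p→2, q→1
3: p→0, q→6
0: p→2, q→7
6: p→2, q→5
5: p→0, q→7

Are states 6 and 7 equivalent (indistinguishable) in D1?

Yes

Reachable states from the start: {0,1,2,5,6,7}. Unreachable: {3,4} — drop them.
P0 = {0,2} | {1,5,6,7}.
No further refinement is possible. Final partition (2 blocks): {0,2} | {1,5,6,7}.
6 and 7 lie in the same block of the stable partition, so they are equivalent — no string distinguishes them.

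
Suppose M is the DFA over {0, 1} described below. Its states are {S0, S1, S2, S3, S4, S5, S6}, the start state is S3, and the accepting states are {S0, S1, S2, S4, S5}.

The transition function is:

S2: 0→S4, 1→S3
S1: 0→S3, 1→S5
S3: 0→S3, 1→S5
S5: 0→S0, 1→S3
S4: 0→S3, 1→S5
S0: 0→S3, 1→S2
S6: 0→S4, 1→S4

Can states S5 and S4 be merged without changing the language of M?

First remove the unreachable states {S1,S6}; 5 states remain.
Initial partition by acceptance: {S0,S2,S4,S5} | {S3}.
On input 0, block {S0,S2,S4,S5} splits into {S0,S4} and {S2,S5}.
No further refinement is possible. Final partition (3 blocks): {S0,S4} | {S3} | {S2,S5}.
S5 and S4 end up in different blocks, so they are distinguishable. For instance, the string '0' is accepted from only S5.

No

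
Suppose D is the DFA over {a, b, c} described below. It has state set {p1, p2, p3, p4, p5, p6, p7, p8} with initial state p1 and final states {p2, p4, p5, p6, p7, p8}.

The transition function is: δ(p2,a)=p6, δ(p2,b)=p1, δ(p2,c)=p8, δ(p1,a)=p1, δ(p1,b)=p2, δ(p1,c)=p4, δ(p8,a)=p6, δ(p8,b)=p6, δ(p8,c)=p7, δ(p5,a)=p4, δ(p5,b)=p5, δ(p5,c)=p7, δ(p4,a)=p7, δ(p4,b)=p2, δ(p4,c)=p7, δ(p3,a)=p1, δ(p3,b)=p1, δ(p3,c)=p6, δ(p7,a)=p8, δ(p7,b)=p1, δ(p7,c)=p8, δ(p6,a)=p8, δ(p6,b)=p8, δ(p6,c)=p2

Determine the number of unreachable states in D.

Starting at p1 and following transitions, the reachable set is {p1, p2, p4, p6, p7, p8}. That leaves p3, p5 unreachable — 2 in total.

2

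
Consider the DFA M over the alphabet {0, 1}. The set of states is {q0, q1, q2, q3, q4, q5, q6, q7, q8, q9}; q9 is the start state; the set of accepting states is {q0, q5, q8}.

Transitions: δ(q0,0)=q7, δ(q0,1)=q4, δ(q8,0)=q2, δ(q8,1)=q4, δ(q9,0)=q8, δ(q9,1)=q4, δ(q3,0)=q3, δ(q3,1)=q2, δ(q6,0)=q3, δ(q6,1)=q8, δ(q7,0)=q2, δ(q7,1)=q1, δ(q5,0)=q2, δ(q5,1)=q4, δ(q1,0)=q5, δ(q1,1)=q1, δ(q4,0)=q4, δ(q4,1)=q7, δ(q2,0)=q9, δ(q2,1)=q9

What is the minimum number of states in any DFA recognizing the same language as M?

States {q0,q3,q6} cannot be reached from the start state, so discard them.
Initial partition by acceptance: {q5,q8} | {q1,q2,q4,q7,q9}.
On input 0, block {q1,q2,q4,q7,q9} splits into {q2,q4,q7} and {q1,q9}.
On input 0, block {q2,q4,q7} splits into {q4,q7} and {q2}.
Split {q4,q7} by δ(·,0) → {q4} and {q7}.
Split {q1,q9} by δ(·,1) → {q1} and {q9}.
The partition is now stable with 6 blocks: {q5,q8} | {q4} | {q1} | {q2} | {q7} | {q9}.

6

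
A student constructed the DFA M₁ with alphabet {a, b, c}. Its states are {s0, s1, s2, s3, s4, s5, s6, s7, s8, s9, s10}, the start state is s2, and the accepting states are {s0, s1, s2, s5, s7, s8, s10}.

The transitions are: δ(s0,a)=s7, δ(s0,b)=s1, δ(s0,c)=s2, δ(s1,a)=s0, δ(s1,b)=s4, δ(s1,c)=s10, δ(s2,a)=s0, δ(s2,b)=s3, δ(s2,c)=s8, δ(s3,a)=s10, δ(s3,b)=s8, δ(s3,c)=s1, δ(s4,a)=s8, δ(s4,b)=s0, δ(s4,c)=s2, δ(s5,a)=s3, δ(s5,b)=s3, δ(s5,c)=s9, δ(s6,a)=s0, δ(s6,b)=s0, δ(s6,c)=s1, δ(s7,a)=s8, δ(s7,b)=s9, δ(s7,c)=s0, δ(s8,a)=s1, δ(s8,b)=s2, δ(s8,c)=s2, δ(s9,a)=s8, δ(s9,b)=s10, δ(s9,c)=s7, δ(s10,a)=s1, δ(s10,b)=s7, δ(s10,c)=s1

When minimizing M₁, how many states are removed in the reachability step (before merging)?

No path from s2 leads to s5, s6; the other 9 states are all reachable.

2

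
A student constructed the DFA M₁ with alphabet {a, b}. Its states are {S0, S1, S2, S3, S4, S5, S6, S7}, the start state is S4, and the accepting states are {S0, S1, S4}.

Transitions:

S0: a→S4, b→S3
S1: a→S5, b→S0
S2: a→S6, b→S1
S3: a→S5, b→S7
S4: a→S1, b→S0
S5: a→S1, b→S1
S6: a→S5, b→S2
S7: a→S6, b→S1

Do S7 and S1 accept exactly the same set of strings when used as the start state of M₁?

No

Every state is reachable, so we keep all 8.
Initial partition by acceptance: {S0,S1,S4} | {S2,S3,S5,S6,S7}.
Split {S0,S1,S4} by δ(·,a) → {S0,S4} and {S1}.
Refine {S0,S4} on symbol a: members go to different blocks, giving {S0} and {S4}.
On input a, block {S2,S3,S5,S6,S7} splits into {S2,S3,S6,S7} and {S5}.
On input a, block {S2,S3,S6,S7} splits into {S2,S7} and {S3,S6}.
No further refinement is possible. Final partition (6 blocks): {S0} | {S2,S7} | {S1} | {S4} | {S5} | {S3,S6}.
S7 and S1 end up in different blocks, so they are distinguishable. For instance, the string 'ε' is accepted from only S1.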